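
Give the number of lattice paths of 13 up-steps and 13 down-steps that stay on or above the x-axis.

Dyck paths of semilength n (length 2n) are counted by C_n; here n = 13.
C_13 = 742900.

742900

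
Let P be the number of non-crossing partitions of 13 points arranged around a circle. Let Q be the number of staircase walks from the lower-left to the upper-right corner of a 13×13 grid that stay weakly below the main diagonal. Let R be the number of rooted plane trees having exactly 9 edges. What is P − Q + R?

Non-crossing partitions of an n-element set are counted by C_n; here n = 13. So P = C_13 = 742900.
Monotone paths in an n×n grid that stay weakly below the diagonal are counted by C_n; here n = 13. So Q = C_13 = 742900.
Rooted ordered trees with n edges are counted by C_n; here n = 9. So R = C_9 = 4862.
P − Q + R = 742900 − 742900 + 4862 = 4862.

4862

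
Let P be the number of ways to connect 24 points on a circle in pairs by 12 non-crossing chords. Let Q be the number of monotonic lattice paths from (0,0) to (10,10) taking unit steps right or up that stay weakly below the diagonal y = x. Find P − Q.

191216

Pairing 24 circle points by 12 non-crossing chords gives C_12 matchings. So P = C_12 = 208012.
Sub-diagonal monotone paths from (0,0) to (10,10) biject with Dyck paths of semilength 10, giving C_10. So Q = C_10 = 16796.
P − Q = 208012 − 16796 = 191216.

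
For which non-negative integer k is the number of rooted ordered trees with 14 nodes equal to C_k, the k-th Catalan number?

Rooted ordered (plane) trees on m nodes have m−1 edges and are counted by C_{m−1}; m = 14 gives C_13.

13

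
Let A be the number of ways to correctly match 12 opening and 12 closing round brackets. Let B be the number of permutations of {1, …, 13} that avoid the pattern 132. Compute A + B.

Balanced strings of n pairs of brackets are counted by C_n; here n = 12. So A = C_12 = 208012.
Permutations of [n] avoiding any single length-3 pattern are counted by C_n; here n = 13. So B = C_13 = 742900.
A + B = 208012 + 742900 = 950912.

950912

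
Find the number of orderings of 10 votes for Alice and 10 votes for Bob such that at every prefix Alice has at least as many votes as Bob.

Reading a vote for the leader as '(' and for the other as ')' turns such a sequence into a balanced string of 10 pairs, so the count is C_10.
C_10 = C(20,10)/11 = 184756/11 = 16796.

16796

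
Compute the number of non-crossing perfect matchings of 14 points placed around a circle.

429

Pairing 14 circle points by 7 non-crossing chords gives C_7 matchings.
C_7 = 429.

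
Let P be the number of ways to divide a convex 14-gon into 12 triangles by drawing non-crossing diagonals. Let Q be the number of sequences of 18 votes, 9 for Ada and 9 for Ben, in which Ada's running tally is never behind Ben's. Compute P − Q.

Triangulations of a convex m-gon are counted by C_{m−2}; with m = 14 this is C_12. So P = C_12 = 208012.
Ballot sequences with n votes each where one side never trails are Dyck words, counted by C_n; here n = 9. So Q = C_9 = 4862.
P − Q = 208012 − 4862 = 203150.

203150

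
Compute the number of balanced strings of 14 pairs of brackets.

A balanced arrangement of 14 bracket pairs is a Dyck word of semilength 14, so the count is C_14.
C_14 = C_13 · 2(2·13+1)/(13+2) = 742900 · 54/15 = 2674440.

2674440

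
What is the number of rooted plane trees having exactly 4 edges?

14

A rooted plane tree with 4 edges has 5 nodes, and the count is C_4.
C_4 = C(8,4)/5 = 70/5 = 14.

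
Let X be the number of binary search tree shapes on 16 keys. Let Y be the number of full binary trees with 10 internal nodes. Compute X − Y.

Rooted binary trees with 16 nodes (each child slot possibly empty) number C_16. So X = C_16 = 35357670.
Full binary trees with n internal nodes are counted by C_n; here n = 10. So Y = C_10 = 16796.
X − Y = 35357670 − 16796 = 35340874.

35340874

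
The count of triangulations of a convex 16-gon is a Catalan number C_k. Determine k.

Triangulations of a convex m-gon are counted by C_{m−2}; with m = 16 this is C_14.

14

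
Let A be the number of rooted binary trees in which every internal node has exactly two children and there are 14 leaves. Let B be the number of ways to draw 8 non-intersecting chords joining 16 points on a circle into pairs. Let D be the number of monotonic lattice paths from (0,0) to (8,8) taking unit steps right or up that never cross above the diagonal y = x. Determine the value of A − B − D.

740040

Full binary trees with 14 leaves have 14−1 = 13 internal nodes, so there are C_13 of them. So A = C_13 = 742900.
Pairing 16 circle points by 8 non-crossing chords gives C_8 matchings. So B = C_8 = 1430.
Sub-diagonal monotone paths from (0,0) to (8,8) biject with Dyck paths of semilength 8, giving C_8. So D = C_8 = 1430.
A − B − D = 742900 − 1430 − 1430 = 740040.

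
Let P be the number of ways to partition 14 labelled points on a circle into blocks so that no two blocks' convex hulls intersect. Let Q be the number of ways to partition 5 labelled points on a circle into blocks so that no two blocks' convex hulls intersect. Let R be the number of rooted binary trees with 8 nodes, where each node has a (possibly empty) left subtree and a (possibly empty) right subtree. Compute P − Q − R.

Non-crossing partitions of an n-element set are counted by C_n; here n = 14. So P = C_14 = 2674440.
Non-crossing partitions of an n-element set are counted by C_n; here n = 5. So Q = C_5 = 42.
Rooted binary trees with 8 nodes (each child slot possibly empty) number C_8. So R = C_8 = 1430.
P − Q − R = 2674440 − 42 − 1430 = 2672968.

2672968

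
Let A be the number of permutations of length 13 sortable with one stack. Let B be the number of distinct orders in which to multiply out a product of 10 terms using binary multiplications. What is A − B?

738038

By Knuth's characterisation, the stack-sortable permutations of length 13 are the 231-avoiders, numbering C_13. So A = C_13 = 742900.
Bracketing 10 factors into binary products is counted by C_{10−1} = C_9. So B = C_9 = 4862.
A − B = 742900 − 4862 = 738038.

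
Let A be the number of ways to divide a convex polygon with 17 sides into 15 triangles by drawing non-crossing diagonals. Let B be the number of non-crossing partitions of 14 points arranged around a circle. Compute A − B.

A convex 17-gon is triangulated into 15 triangles, and the number of such triangulations is the Catalan number C_{17−2} = C_15. So A = C_15 = 9694845.
Non-crossing partitions of an n-element set are counted by C_n; here n = 14. So B = C_14 = 2674440.
A − B = 9694845 − 2674440 = 7020405.

7020405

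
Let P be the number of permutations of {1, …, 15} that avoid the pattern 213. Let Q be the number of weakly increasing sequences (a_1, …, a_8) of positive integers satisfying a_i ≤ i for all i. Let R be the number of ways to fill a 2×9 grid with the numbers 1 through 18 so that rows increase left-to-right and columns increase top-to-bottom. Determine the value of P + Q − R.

9691413

For any fixed pattern of length 3, the pattern-avoiding permutations of [15] number C_15. So P = C_15 = 9694845.
Such sub-staircase sequences of length n are counted by C_n; here n = 8. So Q = C_8 = 1430.
By the hook-length formula (or a Dyck-path bijection), SYT of shape 2×9 number C_9. So R = C_9 = 4862.
P + Q − R = 9694845 + 1430 − 4862 = 9691413.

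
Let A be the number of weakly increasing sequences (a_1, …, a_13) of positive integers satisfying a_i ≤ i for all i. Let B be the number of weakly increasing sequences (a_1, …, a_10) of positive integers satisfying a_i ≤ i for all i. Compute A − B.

726104

Weakly increasing sequences with a_i ≤ i biject with Dyck paths of semilength 13, so there are C_13. So A = C_13 = 742900.
Weakly increasing sequences with a_i ≤ i biject with Dyck paths of semilength 10, so there are C_10. So B = C_10 = 16796.
A − B = 742900 − 16796 = 726104.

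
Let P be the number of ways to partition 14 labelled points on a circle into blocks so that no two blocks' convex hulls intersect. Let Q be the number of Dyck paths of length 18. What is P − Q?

2669578

Non-crossing partitions of an n-element set are counted by C_n; here n = 14. So P = C_14 = 2674440.
Paths of 9 up- and 9 down-steps that never dip below the axis are Dyck paths; their count is C_9. So Q = C_9 = 4862.
P − Q = 2674440 − 4862 = 2669578.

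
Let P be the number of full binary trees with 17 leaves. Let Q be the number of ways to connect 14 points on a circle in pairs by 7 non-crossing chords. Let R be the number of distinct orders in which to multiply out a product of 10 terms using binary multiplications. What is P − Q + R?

35362103

A full binary tree with L leaves has L−1 internal nodes and is counted by C_{L−1}; L = 17 gives C_16. So P = C_16 = 35357670.
Non-crossing perfect matchings of 2n points on a circle are counted by C_n; with 14 points, n = 7. So Q = C_7 = 429.
Bracketing 10 factors into binary products is counted by C_{10−1} = C_9. So R = C_9 = 4862.
P − Q + R = 35357670 − 429 + 4862 = 35362103.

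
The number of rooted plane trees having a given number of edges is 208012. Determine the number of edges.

12

Rooted ordered trees with n edges are counted by C_n. The Catalan number equal to 208012 is C_12.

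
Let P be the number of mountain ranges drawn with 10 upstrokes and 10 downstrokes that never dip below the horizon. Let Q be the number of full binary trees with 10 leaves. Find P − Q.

Paths of 10 up- and 10 down-steps that never dip below the axis are Dyck paths; their count is C_10. So P = C_10 = 16796.
A full binary tree with L leaves has L−1 internal nodes and is counted by C_{L−1}; L = 10 gives C_9. So Q = C_9 = 4862.
P − Q = 16796 − 4862 = 11934.

11934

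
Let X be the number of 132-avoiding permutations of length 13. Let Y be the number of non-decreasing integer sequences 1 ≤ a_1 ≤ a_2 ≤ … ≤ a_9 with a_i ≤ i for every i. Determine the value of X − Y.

738038

For any fixed pattern of length 3, the pattern-avoiding permutations of [13] number C_13. So X = C_13 = 742900.
Weakly increasing sequences with a_i ≤ i biject with Dyck paths of semilength 9, so there are C_9. So Y = C_9 = 4862.
X − Y = 742900 − 4862 = 738038.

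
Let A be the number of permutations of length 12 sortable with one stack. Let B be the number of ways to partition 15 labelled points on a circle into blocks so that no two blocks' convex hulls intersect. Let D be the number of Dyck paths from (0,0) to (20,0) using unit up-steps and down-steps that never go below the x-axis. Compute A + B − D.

Stack-sortable permutations are exactly the 231-avoiding ones, counted by C_n; here n = 12. So A = C_12 = 208012.
Non-crossing partitions of an n-element set are counted by C_n; here n = 15. So B = C_15 = 9694845.
Paths of 10 up- and 10 down-steps that never dip below the axis are Dyck paths; their count is C_10. So D = C_10 = 16796.
A + B − D = 208012 + 9694845 − 16796 = 9886061.

9886061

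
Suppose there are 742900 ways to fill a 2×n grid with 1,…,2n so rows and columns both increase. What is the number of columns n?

Standard Young tableaux of shape 2×n are counted by C_n. Since C_13 = 742900, the index is 13.

13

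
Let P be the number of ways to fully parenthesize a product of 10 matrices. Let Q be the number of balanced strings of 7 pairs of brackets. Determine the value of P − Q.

Parenthesizations of m factors correspond to full binary trees with m leaves, counted by C_{m−1}; m = 10 gives C_9. So P = C_9 = 4862.
A balanced arrangement of 7 bracket pairs is a Dyck word of semilength 7, so the count is C_7. So Q = C_7 = 429.
P − Q = 4862 − 429 = 4433.

4433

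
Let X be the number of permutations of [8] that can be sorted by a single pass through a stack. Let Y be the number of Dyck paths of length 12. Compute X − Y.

1298

Stack-sortable permutations are exactly the 231-avoiding ones, counted by C_n; here n = 8. So X = C_8 = 1430.
Dyck paths of semilength n (length 2n) are counted by C_n; here n = 6. So Y = C_6 = 132.
X − Y = 1430 − 132 = 1298.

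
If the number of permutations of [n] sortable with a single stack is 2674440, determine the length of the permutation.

Stack-sortable permutations of [n] are counted by C_n. Since C_14 = 2674440, the index is 14.

14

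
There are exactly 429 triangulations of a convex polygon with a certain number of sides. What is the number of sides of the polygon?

Triangulations of a convex m-gon are counted by C_{m−2}. Since C_7 = 429, the index is 7.
So m − 2 = 7, giving m = 9 sides.

9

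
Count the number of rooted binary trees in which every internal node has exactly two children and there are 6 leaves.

A full binary tree with L leaves has L−1 internal nodes and is counted by C_{L−1}; L = 6 gives C_5.
C_5 = 42.

42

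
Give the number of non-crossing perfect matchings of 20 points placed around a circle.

Pairing 20 circle points by 10 non-crossing chords gives C_10 matchings.
C_10 = C(20,10)/11 = 184756/11 = 16796.

16796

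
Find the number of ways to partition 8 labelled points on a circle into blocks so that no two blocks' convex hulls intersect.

Non-crossing partitions of an n-element set are counted by C_n; here n = 8.
C_8 = C(16,8)/9 = 12870/9 = 1430.

1430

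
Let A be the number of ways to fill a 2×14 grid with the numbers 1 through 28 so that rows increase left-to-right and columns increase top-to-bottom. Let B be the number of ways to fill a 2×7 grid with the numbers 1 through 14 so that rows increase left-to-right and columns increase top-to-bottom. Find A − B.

By the hook-length formula (or a Dyck-path bijection), SYT of shape 2×14 number C_14. So A = C_14 = 2674440.
By the hook-length formula (or a Dyck-path bijection), SYT of shape 2×7 number C_7. So B = C_7 = 429.
A − B = 2674440 − 429 = 2674011.

2674011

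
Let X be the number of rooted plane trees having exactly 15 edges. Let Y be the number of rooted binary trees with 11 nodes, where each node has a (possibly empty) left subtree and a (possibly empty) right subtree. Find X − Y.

9636059

A rooted plane tree with 15 edges has 16 nodes, and the count is C_15. So X = C_15 = 9694845.
Binary trees (left/right distinguished) on n nodes are counted by C_n; here n = 11. So Y = C_11 = 58786.
X − Y = 9694845 − 58786 = 9636059.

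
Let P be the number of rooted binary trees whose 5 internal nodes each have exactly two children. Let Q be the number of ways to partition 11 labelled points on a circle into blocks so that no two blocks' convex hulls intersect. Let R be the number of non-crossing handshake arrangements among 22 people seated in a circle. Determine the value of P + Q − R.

The number of full binary trees on 5 internal nodes is the Catalan number C_5. So P = C_5 = 42.
Non-crossing partitions of an n-element set are counted by C_n; here n = 11. So Q = C_11 = 58786.
Non-crossing handshake pairings of 2n people are counted by C_n; 22 people gives n = 11. So R = C_11 = 58786.
P + Q − R = 42 + 58786 − 58786 = 42.

42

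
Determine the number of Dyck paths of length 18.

Dyck paths of semilength n (length 2n) are counted by C_n; here n = 9.
C_9 = 4862.

4862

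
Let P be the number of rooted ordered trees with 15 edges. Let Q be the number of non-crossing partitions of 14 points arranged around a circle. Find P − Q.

A rooted plane tree with 15 edges has 16 nodes, and the count is C_15. So P = C_15 = 9694845.
Non-crossing partitions of an n-element set are counted by C_n; here n = 14. So Q = C_14 = 2674440.
P − Q = 9694845 − 2674440 = 7020405.

7020405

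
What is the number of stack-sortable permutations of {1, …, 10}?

Stack-sortable permutations are exactly the 231-avoiding ones, counted by C_n; here n = 10.
C_10 = C(20,10)/11 = 184756/11 = 16796.

16796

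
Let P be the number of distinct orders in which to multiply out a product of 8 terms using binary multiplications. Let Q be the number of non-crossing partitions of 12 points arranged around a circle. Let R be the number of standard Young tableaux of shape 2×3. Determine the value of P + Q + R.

208446

Ways to associate a product of 8 factors correspond to binary trees on 8 leaves, so the count is C_7. So P = C_7 = 429.
Non-crossing partitions of an n-element set are counted by C_n; here n = 12. So Q = C_12 = 208012.
Standard Young tableaux of shape 2×n are counted by C_n; here n = 3. So R = C_3 = 5.
P + Q + R = 429 + 208012 + 5 = 208446.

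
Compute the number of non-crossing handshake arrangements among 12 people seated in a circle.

132

Non-crossing handshake pairings of 2n people are counted by C_n; 12 people gives n = 6.
C_6 = 132.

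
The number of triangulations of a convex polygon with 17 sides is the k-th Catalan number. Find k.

15

Triangulations of a convex m-gon are counted by C_{m−2}; with m = 17 this is C_15.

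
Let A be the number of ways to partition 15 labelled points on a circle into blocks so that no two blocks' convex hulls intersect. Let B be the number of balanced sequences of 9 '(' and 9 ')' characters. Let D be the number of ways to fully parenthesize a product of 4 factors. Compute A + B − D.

The non-crossing partitions of [15] form a lattice of size C_15. So A = C_15 = 9694845.
Balanced strings of n pairs of brackets are counted by C_n; here n = 9. So B = C_9 = 4862.
Parenthesizations of m factors correspond to full binary trees with m leaves, counted by C_{m−1}; m = 4 gives C_3. So D = C_3 = 5.
A + B − D = 9694845 + 4862 − 5 = 9699702.

9699702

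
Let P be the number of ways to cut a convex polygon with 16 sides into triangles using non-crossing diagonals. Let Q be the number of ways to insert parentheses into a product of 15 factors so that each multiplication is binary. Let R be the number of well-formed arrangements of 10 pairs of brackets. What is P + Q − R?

Triangulations of a convex m-gon are counted by C_{m−2}; with m = 16 this is C_14. So P = C_14 = 2674440.
Ways to associate a product of 15 factors correspond to binary trees on 15 leaves, so the count is C_14. So Q = C_14 = 2674440.
Balanced strings of n pairs of brackets are counted by C_n; here n = 10. So R = C_10 = 16796.
P + Q − R = 2674440 + 2674440 − 16796 = 5332084.

5332084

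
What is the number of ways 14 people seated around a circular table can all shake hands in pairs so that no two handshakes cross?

429

Non-crossing handshake pairings of 2n people are counted by C_n; 14 people gives n = 7.
C_7 = 429.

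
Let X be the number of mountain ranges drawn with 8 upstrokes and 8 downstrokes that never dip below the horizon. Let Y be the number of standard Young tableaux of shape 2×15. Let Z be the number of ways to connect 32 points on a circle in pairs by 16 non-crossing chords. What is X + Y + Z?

45053945

Paths of 8 up- and 8 down-steps that never dip below the axis are Dyck paths; their count is C_8. So X = C_8 = 1430.
By the hook-length formula (or a Dyck-path bijection), SYT of shape 2×15 number C_15. So Y = C_15 = 9694845.
Non-crossing perfect matchings of 2n points on a circle are counted by C_n; with 32 points, n = 16. So Z = C_16 = 35357670.
X + Y + Z = 1430 + 9694845 + 35357670 = 45053945.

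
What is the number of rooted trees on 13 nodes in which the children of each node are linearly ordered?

208012

A rooted plane tree on 13 nodes has 12 edges, and such trees are counted by C_12.
C_12 = 208012.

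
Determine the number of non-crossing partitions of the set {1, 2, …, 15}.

9694845

The non-crossing partitions of [15] form a lattice of size C_15.
C_15 = C(30,15)/16 = 155117520/16 = 9694845.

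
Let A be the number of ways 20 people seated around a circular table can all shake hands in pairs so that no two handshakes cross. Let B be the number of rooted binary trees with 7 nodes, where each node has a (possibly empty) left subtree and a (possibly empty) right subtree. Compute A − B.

16367

With 20 = 2·10 people, non-crossing handshake pairings are non-crossing perfect matchings on a circle, counted by C_10. So A = C_10 = 16796.
Rooted binary trees with 7 nodes (each child slot possibly empty) number C_7. So B = C_7 = 429.
A − B = 16796 − 429 = 16367.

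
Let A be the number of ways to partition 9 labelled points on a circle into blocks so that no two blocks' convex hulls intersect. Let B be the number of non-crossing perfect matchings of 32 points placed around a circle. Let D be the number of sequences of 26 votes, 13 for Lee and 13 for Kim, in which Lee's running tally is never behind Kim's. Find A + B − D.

34619632

Non-crossing partitions of an n-element set are counted by C_n; here n = 9. So A = C_9 = 4862.
Pairing 32 circle points by 16 non-crossing chords gives C_16 matchings. So B = C_16 = 35357670.
Reading a vote for the leader as '(' and for the other as ')' turns such a sequence into a balanced string of 13 pairs, so the count is C_13. So D = C_13 = 742900.
A + B − D = 4862 + 35357670 − 742900 = 34619632.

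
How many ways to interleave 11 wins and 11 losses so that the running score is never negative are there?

58786

Reading a vote for the leader as '(' and for the other as ')' turns such a sequence into a balanced string of 11 pairs, so the count is C_11.
C_11 = C_10 · 2(2·10+1)/(10+2) = 16796 · 42/12 = 58786.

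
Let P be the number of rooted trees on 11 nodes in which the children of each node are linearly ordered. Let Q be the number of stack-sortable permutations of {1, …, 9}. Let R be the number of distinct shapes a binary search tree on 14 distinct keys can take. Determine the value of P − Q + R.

Rooted ordered (plane) trees on m nodes have m−1 edges and are counted by C_{m−1}; m = 11 gives C_10. So P = C_10 = 16796.
By Knuth's characterisation, the stack-sortable permutations of length 9 are the 231-avoiders, numbering C_9. So Q = C_9 = 4862.
There are C_n binary search tree shapes on n keys; with n = 14 that is C_14. So R = C_14 = 2674440.
P − Q + R = 16796 − 4862 + 2674440 = 2686374.

2686374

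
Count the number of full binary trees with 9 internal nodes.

The number of full binary trees on 9 internal nodes is the Catalan number C_9.
C_9 = C(18,9)/10 = 48620/10 = 4862.

4862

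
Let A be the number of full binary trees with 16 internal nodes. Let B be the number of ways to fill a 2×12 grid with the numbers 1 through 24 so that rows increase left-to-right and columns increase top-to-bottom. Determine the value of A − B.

Full binary trees with n internal nodes are counted by C_n; here n = 16. So A = C_16 = 35357670.
Standard Young tableaux of shape 2×n are counted by C_n; here n = 12. So B = C_12 = 208012.
A − B = 35357670 − 208012 = 35149658.

35149658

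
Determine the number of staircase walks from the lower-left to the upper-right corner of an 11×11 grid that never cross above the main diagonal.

58786

Monotone paths in an n×n grid that stay weakly below the diagonal are counted by C_n; here n = 11.
C_11 = C(22,11)/12 = 705432/12 = 58786.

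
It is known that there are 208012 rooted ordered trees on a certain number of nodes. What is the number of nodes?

Rooted ordered trees on m nodes are counted by C_{m−1}, and C_12 = 208012.
So the index is 12, and the number of nodes is 12 + 1 = 13.

13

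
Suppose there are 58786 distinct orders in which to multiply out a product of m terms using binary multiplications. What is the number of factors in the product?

12

Parenthesizations of m factors are counted by C_{m−1}, and C_11 = 58786.
So the index is 11, and the number of factors is 11 + 1 = 12.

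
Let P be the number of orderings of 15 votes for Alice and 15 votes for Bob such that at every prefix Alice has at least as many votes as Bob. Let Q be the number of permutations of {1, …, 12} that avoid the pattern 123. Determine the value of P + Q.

9902857

Reading a vote for the leader as '(' and for the other as ')' turns such a sequence into a balanced string of 15 pairs, so the count is C_15. So P = C_15 = 9694845.
For any fixed pattern of length 3, the pattern-avoiding permutations of [12] number C_12. So Q = C_12 = 208012.
P + Q = 9694845 + 208012 = 9902857.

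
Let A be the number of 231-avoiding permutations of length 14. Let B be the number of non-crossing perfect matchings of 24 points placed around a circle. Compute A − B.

For any fixed pattern of length 3, the pattern-avoiding permutations of [14] number C_14. So A = C_14 = 2674440.
Pairing 24 circle points by 12 non-crossing chords gives C_12 matchings. So B = C_12 = 208012.
A − B = 2674440 − 208012 = 2466428.

2466428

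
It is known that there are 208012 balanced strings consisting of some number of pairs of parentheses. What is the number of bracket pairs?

12

Balanced strings of n bracket-pairs are counted by C_n. The Catalan number equal to 208012 is C_12.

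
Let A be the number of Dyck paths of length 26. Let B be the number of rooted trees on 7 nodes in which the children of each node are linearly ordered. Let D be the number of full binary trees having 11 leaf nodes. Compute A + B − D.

A Dyck path with 13 up-steps and 13 down-steps has semilength 13, so there are C_13 of them. So A = C_13 = 742900.
A rooted plane tree on 7 nodes has 6 edges, and such trees are counted by C_6. So B = C_6 = 132.
A full binary tree with L leaves has L−1 internal nodes and is counted by C_{L−1}; L = 11 gives C_10. So D = C_10 = 16796.
A + B − D = 742900 + 132 − 16796 = 726236.

726236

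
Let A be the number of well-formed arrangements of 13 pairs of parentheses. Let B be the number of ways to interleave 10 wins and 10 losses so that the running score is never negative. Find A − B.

726104

Balanced strings of n pairs of brackets are counted by C_n; here n = 13. So A = C_13 = 742900.
Ballot sequences with n votes each where one side never trails are Dyck words, counted by C_n; here n = 10. So B = C_10 = 16796.
A − B = 742900 − 16796 = 726104.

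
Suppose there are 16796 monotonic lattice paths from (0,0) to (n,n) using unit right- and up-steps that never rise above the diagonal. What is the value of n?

Such diagonal-avoiding paths in an n×n grid are counted by C_n; 16796 = C_10.

10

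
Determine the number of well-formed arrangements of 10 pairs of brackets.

16796

Balanced strings of n pairs of brackets are counted by C_n; here n = 10.
C_10 = 16796.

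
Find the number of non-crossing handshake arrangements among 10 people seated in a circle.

42

With 10 = 2·5 people, non-crossing handshake pairings are non-crossing perfect matchings on a circle, counted by C_5.
C_5 = 42.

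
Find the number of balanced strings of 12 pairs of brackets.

Balanced strings of n pairs of brackets are counted by C_n; here n = 12.
C_12 = C_11 · 2(2·11+1)/(11+2) = 58786 · 46/13 = 208012.

208012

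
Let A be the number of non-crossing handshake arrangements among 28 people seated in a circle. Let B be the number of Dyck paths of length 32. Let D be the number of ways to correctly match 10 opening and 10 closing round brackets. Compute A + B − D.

Non-crossing handshake pairings of 2n people are counted by C_n; 28 people gives n = 14. So A = C_14 = 2674440.
Paths of 16 up- and 16 down-steps that never dip below the axis are Dyck paths; their count is C_16. So B = C_16 = 35357670.
With 10 pairs the number of balanced bracket strings is the Catalan number C_10. So D = C_10 = 16796.
A + B − D = 2674440 + 35357670 − 16796 = 38015314.

38015314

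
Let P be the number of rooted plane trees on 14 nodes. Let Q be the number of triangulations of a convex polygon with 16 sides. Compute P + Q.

3417340

Rooted ordered (plane) trees on m nodes have m−1 edges and are counted by C_{m−1}; m = 14 gives C_13. So P = C_13 = 742900.
A convex 16-gon is triangulated into 14 triangles, and the number of such triangulations is the Catalan number C_{16−2} = C_14. So Q = C_14 = 2674440.
P + Q = 742900 + 2674440 = 3417340.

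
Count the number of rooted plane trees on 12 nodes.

Rooted ordered (plane) trees on m nodes have m−1 edges and are counted by C_{m−1}; m = 12 gives C_11.
C_11 = 58786.

58786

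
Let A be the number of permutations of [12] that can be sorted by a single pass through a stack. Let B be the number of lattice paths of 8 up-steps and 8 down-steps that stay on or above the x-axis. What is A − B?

By Knuth's characterisation, the stack-sortable permutations of length 12 are the 231-avoiders, numbering C_12. So A = C_12 = 208012.
Paths of 8 up- and 8 down-steps that never dip below the axis are Dyck paths; their count is C_8. So B = C_8 = 1430.
A − B = 208012 − 1430 = 206582.

206582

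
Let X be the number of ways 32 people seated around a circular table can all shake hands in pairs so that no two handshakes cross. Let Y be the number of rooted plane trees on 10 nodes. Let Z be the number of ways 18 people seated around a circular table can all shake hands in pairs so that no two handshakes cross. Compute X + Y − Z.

35357670

With 32 = 2·16 people, non-crossing handshake pairings are non-crossing perfect matchings on a circle, counted by C_16. So X = C_16 = 35357670.
A rooted plane tree on 10 nodes has 9 edges, and such trees are counted by C_9. So Y = C_9 = 4862.
With 18 = 2·9 people, non-crossing handshake pairings are non-crossing perfect matchings on a circle, counted by C_9. So Z = C_9 = 4862.
X + Y − Z = 35357670 + 4862 − 4862 = 35357670.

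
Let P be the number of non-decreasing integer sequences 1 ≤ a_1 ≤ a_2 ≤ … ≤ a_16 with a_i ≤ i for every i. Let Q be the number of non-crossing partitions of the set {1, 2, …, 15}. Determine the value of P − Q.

25662825

Such sub-staircase sequences of length n are counted by C_n; here n = 16. So P = C_16 = 35357670.
The non-crossing partitions of [15] form a lattice of size C_15. So Q = C_15 = 9694845.
P − Q = 35357670 − 9694845 = 25662825.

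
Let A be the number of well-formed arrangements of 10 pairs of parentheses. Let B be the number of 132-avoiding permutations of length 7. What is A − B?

A balanced arrangement of 10 bracket pairs is a Dyck word of semilength 10, so the count is C_10. So A = C_10 = 16796.
Permutations of [n] avoiding any single length-3 pattern are counted by C_n; here n = 7. So B = C_7 = 429.
A − B = 16796 − 429 = 16367.

16367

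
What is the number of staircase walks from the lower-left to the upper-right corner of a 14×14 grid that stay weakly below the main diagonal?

Sub-diagonal monotone paths from (0,0) to (14,14) biject with Dyck paths of semilength 14, giving C_14.
C_14 = C(28,14)/15 = 40116600/15 = 2674440.

2674440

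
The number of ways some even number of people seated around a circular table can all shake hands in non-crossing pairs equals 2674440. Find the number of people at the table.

28

Non-crossing handshake pairings of 2n people are counted by C_n. The Catalan number equal to 2674440 is C_14.
So n = 14, and there are 2n = 28 people.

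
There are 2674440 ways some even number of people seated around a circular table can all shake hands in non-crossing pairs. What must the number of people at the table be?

Non-crossing handshake pairings of 2n people are counted by C_n. Since C_14 = 2674440, the index is 14.
So n = 14, and there are 2n = 28 people.

28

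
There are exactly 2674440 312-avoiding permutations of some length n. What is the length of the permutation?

Permutations of [n] avoiding a fixed length-3 pattern are counted by C_n. Since C_14 = 2674440, the index is 14.

14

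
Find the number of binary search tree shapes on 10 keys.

16796

Binary trees (left/right distinguished) on n nodes are counted by C_n; here n = 10.
C_10 = 16796.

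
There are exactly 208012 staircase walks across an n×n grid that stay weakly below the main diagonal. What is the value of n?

12

Such diagonal-avoiding paths in an n×n grid are counted by C_n. Since C_12 = 208012, the index is 12.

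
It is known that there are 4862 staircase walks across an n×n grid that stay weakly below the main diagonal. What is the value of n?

Such diagonal-avoiding paths in an n×n grid are counted by C_n, and C_9 = 4862.

9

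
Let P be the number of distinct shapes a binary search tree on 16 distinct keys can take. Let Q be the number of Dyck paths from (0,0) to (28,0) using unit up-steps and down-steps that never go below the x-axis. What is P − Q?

32683230

Rooted binary trees with 16 nodes (each child slot possibly empty) number C_16. So P = C_16 = 35357670.
A Dyck path with 14 up-steps and 14 down-steps has semilength 14, so there are C_14 of them. So Q = C_14 = 2674440.
P − Q = 35357670 − 2674440 = 32683230.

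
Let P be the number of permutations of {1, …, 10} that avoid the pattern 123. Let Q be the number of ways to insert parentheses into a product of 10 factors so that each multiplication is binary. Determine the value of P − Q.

11934

For any fixed pattern of length 3, the pattern-avoiding permutations of [10] number C_10. So P = C_10 = 16796.
Ways to associate a product of 10 factors correspond to binary trees on 10 leaves, so the count is C_9. So Q = C_9 = 4862.
P − Q = 16796 − 4862 = 11934.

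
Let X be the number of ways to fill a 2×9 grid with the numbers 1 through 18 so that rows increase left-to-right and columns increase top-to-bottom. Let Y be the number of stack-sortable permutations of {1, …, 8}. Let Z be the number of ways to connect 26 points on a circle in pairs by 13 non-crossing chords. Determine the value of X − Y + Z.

By the hook-length formula (or a Dyck-path bijection), SYT of shape 2×9 number C_9. So X = C_9 = 4862.
Stack-sortable permutations are exactly the 231-avoiding ones, counted by C_n; here n = 8. So Y = C_8 = 1430.
Pairing 26 circle points by 13 non-crossing chords gives C_13 matchings. So Z = C_13 = 742900.
X − Y + Z = 4862 − 1430 + 742900 = 746332.

746332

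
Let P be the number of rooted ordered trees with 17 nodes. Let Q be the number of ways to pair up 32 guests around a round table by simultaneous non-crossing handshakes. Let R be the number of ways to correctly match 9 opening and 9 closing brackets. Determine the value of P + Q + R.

70720202

A rooted plane tree on 17 nodes has 16 edges, and such trees are counted by C_16. So P = C_16 = 35357670.
Non-crossing handshake pairings of 2n people are counted by C_n; 32 people gives n = 16. So Q = C_16 = 35357670.
A balanced arrangement of 9 bracket pairs is a Dyck word of semilength 9, so the count is C_9. So R = C_9 = 4862.
P + Q + R = 35357670 + 35357670 + 4862 = 70720202.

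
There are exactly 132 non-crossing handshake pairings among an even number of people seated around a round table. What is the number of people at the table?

Non-crossing handshake pairings of 2n people are counted by C_n, and C_6 = 132.
So n = 6, and there are 2n = 12 people.

12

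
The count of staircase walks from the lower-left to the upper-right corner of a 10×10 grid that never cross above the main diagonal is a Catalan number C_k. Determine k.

10

Sub-diagonal monotone paths from (0,0) to (10,10) biject with Dyck paths of semilength 10, giving C_10.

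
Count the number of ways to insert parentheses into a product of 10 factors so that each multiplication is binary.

4862

Parenthesizations of m factors correspond to full binary trees with m leaves, counted by C_{m−1}; m = 10 gives C_9.
C_9 = 4862.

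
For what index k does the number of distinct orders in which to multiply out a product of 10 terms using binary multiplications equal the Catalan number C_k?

Ways to associate a product of 10 factors correspond to binary trees on 10 leaves, so the count is C_9.

9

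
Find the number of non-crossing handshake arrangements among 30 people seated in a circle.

9694845

With 30 = 2·15 people, non-crossing handshake pairings are non-crossing perfect matchings on a circle, counted by C_15.
C_15 = 9694845.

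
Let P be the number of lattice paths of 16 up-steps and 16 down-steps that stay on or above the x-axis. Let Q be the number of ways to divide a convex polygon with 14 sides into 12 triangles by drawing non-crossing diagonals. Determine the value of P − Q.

A Dyck path with 16 up-steps and 16 down-steps has semilength 16, so there are C_16 of them. So P = C_16 = 35357670.
The number of triangulations of a 14-gon is the Catalan number C_12 (index = sides − 2). So Q = C_12 = 208012.
P − Q = 35357670 − 208012 = 35149658.

35149658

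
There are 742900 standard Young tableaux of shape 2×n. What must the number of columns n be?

13

Standard Young tableaux of shape 2×n are counted by C_n; 742900 = C_13.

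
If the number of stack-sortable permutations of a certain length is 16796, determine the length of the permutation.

Stack-sortable permutations of [n] are counted by C_n. The Catalan number equal to 16796 is C_10.

10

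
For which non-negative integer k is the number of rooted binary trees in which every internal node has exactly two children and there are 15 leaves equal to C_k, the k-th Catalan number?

A full binary tree with L leaves has L−1 internal nodes and is counted by C_{L−1}; L = 15 gives C_14.

14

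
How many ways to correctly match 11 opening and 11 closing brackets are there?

58786

Balanced strings of n pairs of brackets are counted by C_n; here n = 11.
C_11 = C(22,11)/12 = 705432/12 = 58786.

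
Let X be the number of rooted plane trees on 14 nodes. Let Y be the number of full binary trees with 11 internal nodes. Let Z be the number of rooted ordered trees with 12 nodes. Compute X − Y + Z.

742900

Rooted ordered (plane) trees on m nodes have m−1 edges and are counted by C_{m−1}; m = 14 gives C_13. So X = C_13 = 742900.
Full binary trees with n internal nodes are counted by C_n; here n = 11. So Y = C_11 = 58786.
Rooted ordered (plane) trees on m nodes have m−1 edges and are counted by C_{m−1}; m = 12 gives C_11. So Z = C_11 = 58786.
X − Y + Z = 742900 − 58786 + 58786 = 742900.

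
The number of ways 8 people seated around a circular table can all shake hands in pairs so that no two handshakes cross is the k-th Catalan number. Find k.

4

Non-crossing handshake pairings of 2n people are counted by C_n; 8 people gives n = 4.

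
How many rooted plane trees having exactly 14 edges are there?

2674440

Rooted ordered trees with n edges are counted by C_n; here n = 14.
C_14 = C(28,14)/15 = 40116600/15 = 2674440.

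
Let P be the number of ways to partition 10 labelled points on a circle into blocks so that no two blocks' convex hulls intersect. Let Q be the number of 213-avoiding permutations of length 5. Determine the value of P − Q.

Non-crossing partitions of an n-element set are counted by C_n; here n = 10. So P = C_10 = 16796.
For any fixed pattern of length 3, the pattern-avoiding permutations of [5] number C_5. So Q = C_5 = 42.
P − Q = 16796 − 42 = 16754.

16754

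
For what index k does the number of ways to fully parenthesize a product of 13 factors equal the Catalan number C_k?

12

Parenthesizations of m factors correspond to full binary trees with m leaves, counted by C_{m−1}; m = 13 gives C_12.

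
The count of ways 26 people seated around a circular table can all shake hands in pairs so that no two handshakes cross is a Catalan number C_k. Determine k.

13

Non-crossing handshake pairings of 2n people are counted by C_n; 26 people gives n = 13.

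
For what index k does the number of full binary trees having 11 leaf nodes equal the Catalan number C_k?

10

A full binary tree with L leaves has L−1 internal nodes and is counted by C_{L−1}; L = 11 gives C_10.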